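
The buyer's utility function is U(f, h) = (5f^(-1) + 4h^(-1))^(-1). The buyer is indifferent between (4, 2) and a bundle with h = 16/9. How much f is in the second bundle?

U depends on (f, h) only through S = 5f^(-1) + 4h^(-1), so equal utility means equal S. At (4, 2): S = 3.25.
With h = 16/9: 4·(16/9)^(-1) = 2.25, so 5f^(-1) = 3.25 − 2.25 = 1, i.e. f^(-1) = 0.2.
Hence f = 1/0.2 = 5.
Check: U(5, 16/9) = 0.3077.

f = 5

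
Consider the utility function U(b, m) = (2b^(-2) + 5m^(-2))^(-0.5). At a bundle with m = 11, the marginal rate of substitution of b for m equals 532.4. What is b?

For CES with ρ = -2, MRS = (2/5)·(m/b)^3.
Setting (2/5)·(11/b)^3 = 532.4 gives (11/b)^3 = 1331, so 11/b = 11 and b = 1.

b = 1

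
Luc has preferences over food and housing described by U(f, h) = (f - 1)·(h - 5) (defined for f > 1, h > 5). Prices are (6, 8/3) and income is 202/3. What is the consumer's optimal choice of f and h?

f* = 5, h* = 14

MU_f = (h−5), MU_h = (f−1).
MRS = (h−5)/(f−1).
Tangency: set MRS = p_f/p_h = 6/(8/3) = 2.25.
So (h − 5)/(f − 1) = 2.25, i.e. (h − 5) = 2.25·(f − 1).
Rewrite the budget in excess-of-subsistence terms: 6·(f − 1) + (8/3)·(h − 5) = 202/3 − 6·1 − (8/3)·5 = 48.
Substituting, 12·(f − 1) = 48, so f − 1 = 4 and f* = 5.
Then h − 5 = 2.25·4 = 9, so h* = 14.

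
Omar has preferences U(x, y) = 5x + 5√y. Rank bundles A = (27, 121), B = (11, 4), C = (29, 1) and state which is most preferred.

Bundle A

Evaluate utility at each bundle:
U(A) = 190.000.
U(B) = 65.000.
U(C) = 150.000.
Highest utility is A, so A ≻ C ≻ B.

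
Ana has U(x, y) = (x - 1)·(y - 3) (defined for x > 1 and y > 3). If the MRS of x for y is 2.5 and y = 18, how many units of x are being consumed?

MU_x = (y−3), MU_y = (x−1).
MRS = (y−3)/(x−1).
Substitute y = 18: MRS = 15/(x − 1). Setting this equal to 2.5 gives x − 1 = 15/2.5 = 6, so x = 7.

x = 7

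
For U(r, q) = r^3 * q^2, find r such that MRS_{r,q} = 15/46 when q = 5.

r = 23

MU_r = 3·r^2·q^2 and MU_q = 2·r^3·q.
MRS = MU_r/MU_q = (3/2)·q/r.
Substitute q = 5: MRS = 7.5/r. Setting 7.5/r = 15/46 gives r = 7.5/(15/46) = 23.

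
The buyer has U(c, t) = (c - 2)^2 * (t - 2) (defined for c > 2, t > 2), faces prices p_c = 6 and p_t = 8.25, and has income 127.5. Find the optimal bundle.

MU_c = 2·(c−2)·(t−2), MU_t = (c−2)^2.
MRS = (2/1)·(t−2)/(c−2).
Tangency: set MRS = p_c/p_t = 6/8.25 = 8/11.
So (2/1)·(t − 2)/(c − 2) = 8/11, i.e. (t − 2) = (4/11)·(c − 2).
Rewrite the budget in excess-of-subsistence terms: 6·(c − 2) + 8.25·(t − 2) = 127.5 − 6·2 − 8.25·2 = 99.
Substituting, 9·(c − 2) = 99, so c − 2 = 11 and c* = 13.
Then t − 2 = (4/11)·11 = 4, so t* = 6.

c* = 13, t* = 6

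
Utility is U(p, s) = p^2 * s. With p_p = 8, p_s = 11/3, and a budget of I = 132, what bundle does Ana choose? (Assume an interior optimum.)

MU_p = 2·p·s and MU_s = p^2.
MRS = MU_p/MU_s = (2/1)·s/p.
Tangency: set MRS = p_p/p_s = 8/(11/3) = 24/11.
So (2/1)·s/p = 24/11, i.e. s = (12/11)·p.
Substitute into the budget 8·p + (11/3)·s = 132: 12·p = 132, so p* = 11.
Then s* = (12/11)·11 = 12.

p* = 11, s* = 12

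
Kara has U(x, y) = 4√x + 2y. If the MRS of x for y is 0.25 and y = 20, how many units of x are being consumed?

x = 16

MU_x = 4/(2√x), MU_y = 2.
MRS = 4/(2√x) ÷ 2.
MRS depends only on x: 1/√x = 0.25 ⇒ √x = 1/0.25 = 4 ⇒ x = 16.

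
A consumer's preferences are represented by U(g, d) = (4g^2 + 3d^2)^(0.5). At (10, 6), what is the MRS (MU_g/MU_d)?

For CES with ρ = 2, MRS = (4/3)·(d/g)^(-1).
At (10, 6): MRS = 20/9.
The indifference curve has slope −20/9 at this bundle.

MRS = 20/9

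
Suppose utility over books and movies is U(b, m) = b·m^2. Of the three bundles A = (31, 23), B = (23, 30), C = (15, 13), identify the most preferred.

Evaluate utility at each bundle:
U(A) = 16399.
U(B) = 20700.
U(C) = 2535.
Highest utility is B, so B ≻ A ≻ C.

Bundle B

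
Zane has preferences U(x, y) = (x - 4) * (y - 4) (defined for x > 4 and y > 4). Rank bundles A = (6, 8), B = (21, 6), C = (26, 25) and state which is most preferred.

Evaluate utility at each bundle:
U(A) = 8.
U(B) = 34.
U(C) = 462.
Highest utility is C, so C ≻ B ≻ A.

Bundle C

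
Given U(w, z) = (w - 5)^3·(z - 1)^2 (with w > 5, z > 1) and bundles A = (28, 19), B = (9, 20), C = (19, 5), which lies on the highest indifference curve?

Bundle A

Evaluate utility at each bundle:
U(A) = 3942108.
U(B) = 23104.
U(C) = 43904.
Highest utility is A, so A ≻ C ≻ B.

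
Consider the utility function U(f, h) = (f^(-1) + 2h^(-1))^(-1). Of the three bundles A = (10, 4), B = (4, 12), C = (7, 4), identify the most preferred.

Bundle B

Evaluate utility at each bundle:
U(A) = 1.667.
U(B) = 2.400.
U(C) = 1.556.
Highest utility is B, so B ≻ A ≻ C.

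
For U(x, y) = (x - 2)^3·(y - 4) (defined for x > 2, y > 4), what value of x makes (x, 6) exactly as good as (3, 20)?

x = 4

U(3, 20) = 16.
Set U(x, 6) = 16 and solve.
With y = 6: (6 − 4) = 2, so (x − 2)^3 = 16/2 = 8.
Taking the cube root (with x > 2): x − 2 = 2, so x = 4.
Check: U(4, 6) = 16.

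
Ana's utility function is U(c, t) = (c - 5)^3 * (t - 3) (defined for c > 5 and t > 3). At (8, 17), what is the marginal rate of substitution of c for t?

MU_c = 3·(c−5)^2·(t−3), MU_t = (c−5)^3.
MRS = (3/1)·(t−3)/(c−5).
At (8, 17): MRS = 14.
That is, one extra unit of c is worth 14 units of t at the margin.

MRS = 14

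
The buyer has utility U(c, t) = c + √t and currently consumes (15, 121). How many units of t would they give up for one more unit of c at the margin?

MRS = 22

MU_c = 1, MU_t = 1/(2√t).
MRS = 1 ÷ (1/(2√t)).
At (15, 121): MRS = 22.
So at (15, 121) the consumer would give up 22 units of t for one more unit of c.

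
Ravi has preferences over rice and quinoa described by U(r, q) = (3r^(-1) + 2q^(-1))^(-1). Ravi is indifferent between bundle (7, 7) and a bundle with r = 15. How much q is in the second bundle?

q = 35/9

U depends on (r, q) only through S = 3r^(-1) + 2q^(-1), so equal utility means equal S. At (7, 7): S = 5/7.
With r = 15: 3·15^(-1) = 0.2, so 2q^(-1) = 5/7 − 0.2 = 18/35, i.e. q^(-1) = 9/35.
Hence q = 1/(9/35) = 35/9.
Check: U(15, 35/9) = 1.4.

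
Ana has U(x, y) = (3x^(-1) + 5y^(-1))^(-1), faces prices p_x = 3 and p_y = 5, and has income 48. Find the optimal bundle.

For CES with ρ = -1, MRS = (3/5)·(y/x)^2.
Tangency: set MRS = p_x/p_y = 3/5 = 0.6.
So (y/x)^2 = 1; taking the square root, y/x = 1, i.e. y = x.
Substitute into the budget 3·x + 5·y = 48: 8·x = 48, so x* = 6 and y* = 6.

x* = 6, y* = 6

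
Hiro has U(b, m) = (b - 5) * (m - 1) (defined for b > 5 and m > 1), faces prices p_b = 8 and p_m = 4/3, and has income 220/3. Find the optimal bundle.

MU_b = (m−1), MU_m = (b−5).
MRS = (m−1)/(b−5).
Tangency: set MRS = p_b/p_m = 8/(4/3) = 6.
So (m − 1)/(b − 5) = 6, i.e. (m − 1) = 6·(b − 5).
Rewrite the budget in excess-of-subsistence terms: 8·(b − 5) + (4/3)·(m − 1) = 220/3 − 8·5 − (4/3)·1 = 32.
Substituting, 16·(b − 5) = 32, so b − 5 = 2 and b* = 7.
Then m − 1 = 6·2 = 12, so m* = 13.

b* = 7, m* = 13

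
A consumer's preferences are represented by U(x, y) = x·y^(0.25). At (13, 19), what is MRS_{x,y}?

MRS = 76/13

MU_x = y^(0.25) and MU_y = 0.25·x·y^(-0.75).
MRS = MU_x/MU_y = (4)·y/x.
At (13, 19): MRS = 76/13.
The indifference curve has slope −76/13 at this bundle.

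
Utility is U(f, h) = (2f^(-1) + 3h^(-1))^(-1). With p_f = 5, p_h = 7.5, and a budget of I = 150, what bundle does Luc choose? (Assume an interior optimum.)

f* = 12, h* = 12

For CES with ρ = -1, MRS = (2/3)·(h/f)^2.
Tangency: set MRS = p_f/p_h = 5/7.5 = 2/3.
So (h/f)^2 = 1; taking the square root, h/f = 1, i.e. h = f.
Substitute into the budget 5·f + 7.5·h = 150: 12.5·f = 150, so f* = 12 and h* = 12.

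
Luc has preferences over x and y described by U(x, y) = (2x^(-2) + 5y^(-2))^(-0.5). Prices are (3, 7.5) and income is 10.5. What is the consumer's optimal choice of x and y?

x* = 1, y* = 1

For CES with ρ = -2, MRS = (2/5)·(y/x)^3.
Tangency: set MRS = p_x/p_y = 3/7.5 = 0.4.
So (y/x)^3 = 1; taking the cube root, y/x = 1, i.e. y = x.
Substitute into the budget 3·x + 7.5·y = 10.5: 10.5·x = 10.5, so x* = 1 and y* = 1.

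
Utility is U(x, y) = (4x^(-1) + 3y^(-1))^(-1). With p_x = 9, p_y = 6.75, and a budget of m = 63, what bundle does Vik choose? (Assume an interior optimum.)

x* = 4, y* = 4

For CES with ρ = -1, MRS = (4/3)·(y/x)^2.
Tangency: set MRS = p_x/p_y = 9/6.75 = 4/3.
So (y/x)^2 = 1; taking the square root, y/x = 1, i.e. y = x.
Substitute into the budget 9·x + 6.75·y = 63: 15.75·x = 63, so x* = 4 and y* = 4.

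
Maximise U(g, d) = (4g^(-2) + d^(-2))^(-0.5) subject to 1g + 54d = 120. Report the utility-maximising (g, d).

g* = 12, d* = 2

For CES with ρ = -2, MRS = (4/1)·(d/g)^3.
Tangency: set MRS = p_g/p_d = 1/54.
So (d/g)^3 = 1/216; taking the cube root, d/g = 1/6, i.e. d = (1/6)·g.
Substitute into the budget 1·g + 54·d = 120: 10·g = 120, so g* = 12 and d* = (1/6)·12 = 2.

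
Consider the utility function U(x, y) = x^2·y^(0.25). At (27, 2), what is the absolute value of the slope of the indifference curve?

MRS = 16/27

MU_x = 2·x·y^(0.25) and MU_y = 0.25·x^2·y^(-0.75).
MRS = MU_x/MU_y = (8)·y/x.
At (27, 2): MRS = 16/27.
So at (27, 2) the consumer would give up 16/27 units of y for one more unit of x.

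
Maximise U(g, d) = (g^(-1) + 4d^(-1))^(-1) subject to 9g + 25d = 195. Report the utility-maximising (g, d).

For CES with ρ = -1, MRS = (1/4)·(d/g)^2.
Tangency: set MRS = p_g/p_d = 9/25.
So (d/g)^2 = 36/25; taking the square root, d/g = 1.2, i.e. d = 1.2·g.
Substitute into the budget 9·g + 25·d = 195: 39·g = 195, so g* = 5 and d* = 1.2·5 = 6.

g* = 5, d* = 6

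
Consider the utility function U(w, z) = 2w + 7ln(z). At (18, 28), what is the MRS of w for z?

MU_w = 2, MU_z = 7/z.
MRS = 2 ÷ (7/z).
At (18, 28): MRS = 8.
That is, one extra unit of w is worth 8 units of z at the margin.

MRS = 8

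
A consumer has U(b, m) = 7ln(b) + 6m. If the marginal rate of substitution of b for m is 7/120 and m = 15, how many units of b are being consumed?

b = 20

MU_b = 7/b, MU_m = 6.
MRS = 7/b ÷ 6.
MRS depends only on b: (7/6)/b = 7/120 ⇒ b = (7/6)/(7/120) = 20.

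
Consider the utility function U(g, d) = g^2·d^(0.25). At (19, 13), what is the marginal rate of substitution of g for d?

MU_g = 2·g·d^(0.25) and MU_d = 0.25·g^2·d^(-0.75).
MRS = MU_g/MU_d = (8)·d/g.
At (19, 13): MRS = 104/19.
So at (19, 13) the consumer would give up 104/19 units of d for one more unit of g.

MRS = 104/19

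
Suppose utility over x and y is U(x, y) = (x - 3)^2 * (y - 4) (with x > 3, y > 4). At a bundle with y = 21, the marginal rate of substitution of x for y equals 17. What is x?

x = 5

MU_x = 2·(x−3)·(y−4), MU_y = (x−3)^2.
MRS = (2/1)·(y−4)/(x−3).
Substitute y = 21: MRS = 34/(x − 3). Setting this equal to 17 gives x − 3 = 34/17 = 2, so x = 5.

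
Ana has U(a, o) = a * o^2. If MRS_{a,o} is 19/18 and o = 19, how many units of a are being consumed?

MU_a = o^2 and MU_o = 2·a·o.
MRS = MU_a/MU_o = (1/2)·o/a.
Substitute o = 19: MRS = 9.5/a. Setting 9.5/a = 19/18 gives a = 9.5/(19/18) = 9.

a = 9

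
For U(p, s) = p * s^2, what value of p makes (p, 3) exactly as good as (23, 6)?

U(23, 6) = 828.
Set U(p, 3) = 828 and solve.
With s = 3: 3^2 = 9, so p = 828/9 = 92.
Check: U(92, 3) = 828.

p = 92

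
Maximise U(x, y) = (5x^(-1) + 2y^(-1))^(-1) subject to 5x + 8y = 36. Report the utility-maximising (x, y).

For CES with ρ = -1, MRS = (5/2)·(y/x)^2.
Tangency: set MRS = p_x/p_y = 5/8 = 0.625.
So (y/x)^2 = 0.25; taking the square root, y/x = 0.5, i.e. y = 0.5·x.
Substitute into the budget 5·x + 8·y = 36: 9·x = 36, so x* = 4 and y* = 0.5·4 = 2.

x* = 4, y* = 2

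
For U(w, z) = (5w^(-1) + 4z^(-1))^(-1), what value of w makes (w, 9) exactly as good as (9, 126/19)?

U depends on (w, z) only through S = 5w^(-1) + 4z^(-1), so equal utility means equal S. At (9, 126/19): S = 73/63.
With z = 9: 4·9^(-1) = 4/9, so 5w^(-1) = 73/63 − 4/9 = 5/7, i.e. w^(-1) = 1/7.
Hence w = 1/(1/7) = 7.
Check: U(7, 9) = 0.863.

w = 7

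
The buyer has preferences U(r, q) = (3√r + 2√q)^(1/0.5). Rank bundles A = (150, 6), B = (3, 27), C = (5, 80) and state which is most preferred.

Bundle A

Evaluate utility at each bundle:
U(A) = 1734.000.
U(B) = 243.000.
U(C) = 605.000.
Highest utility is A, so A ≻ C ≻ B.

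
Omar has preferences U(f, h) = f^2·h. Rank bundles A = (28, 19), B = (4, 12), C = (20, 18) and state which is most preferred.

Bundle A

Evaluate utility at each bundle:
U(A) = 14896.
U(B) = 192.
U(C) = 7200.
Highest utility is A, so A ≻ C ≻ B.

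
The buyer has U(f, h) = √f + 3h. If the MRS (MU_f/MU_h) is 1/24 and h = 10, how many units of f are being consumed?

MU_f = 1/(2√f), MU_h = 3.
MRS = 1/(2√f) ÷ 3.
MRS depends only on f: (1/6)/√f = 1/24 ⇒ √f = (1/6)/(1/24) = 4 ⇒ f = 16.

f = 16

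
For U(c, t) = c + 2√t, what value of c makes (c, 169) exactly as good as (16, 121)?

c = 12

U(16, 121) = 38.
Set U(c, 169) = 38 and solve.
With t = 169: √169 = 13, so c = 38 − 2·13 = 12.
Check: U(12, 169) = 38.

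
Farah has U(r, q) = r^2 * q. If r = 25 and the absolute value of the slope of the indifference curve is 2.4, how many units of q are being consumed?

q = 30

MU_r = 2·r·q and MU_q = r^2.
MRS = MU_r/MU_q = (2/1)·q/r.
Substitute r = 25: MRS = q/12.5. Setting q/12.5 = 2.4 gives q = 2.4·12.5 = 30.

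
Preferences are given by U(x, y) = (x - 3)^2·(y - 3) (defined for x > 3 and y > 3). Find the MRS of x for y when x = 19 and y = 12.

MU_x = 2·(x−3)·(y−3), MU_y = (x−3)^2.
MRS = (2/1)·(y−3)/(x−3).
At (19, 12): MRS = 1.125.
The indifference curve has slope −1.125 at this bundle.

MRS = 1.125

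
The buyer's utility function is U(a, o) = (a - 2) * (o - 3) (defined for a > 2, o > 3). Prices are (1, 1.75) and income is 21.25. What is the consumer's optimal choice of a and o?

MU_a = (o−3), MU_o = (a−2).
MRS = (o−3)/(a−2).
Tangency: set MRS = p_a/p_o = 1/1.75 = 4/7.
So (o − 3)/(a − 2) = 4/7, i.e. (o − 3) = (4/7)·(a − 2).
Rewrite the budget in excess-of-subsistence terms: 1·(a − 2) + 1.75·(o − 3) = 21.25 − 1·2 − 1.75·3 = 14.
Substituting, 2·(a − 2) = 14, so a − 2 = 7 and a* = 9.
Then o − 3 = (4/7)·7 = 4, so o* = 7.

a* = 9, o* = 7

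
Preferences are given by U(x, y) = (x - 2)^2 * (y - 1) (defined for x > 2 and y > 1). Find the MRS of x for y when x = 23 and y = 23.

MU_x = 2·(x−2)·(y−1), MU_y = (x−2)^2.
MRS = (2/1)·(y−1)/(x−2).
At (23, 23): MRS = 44/21.
The indifference curve has slope −44/21 at this bundle.

MRS = 44/21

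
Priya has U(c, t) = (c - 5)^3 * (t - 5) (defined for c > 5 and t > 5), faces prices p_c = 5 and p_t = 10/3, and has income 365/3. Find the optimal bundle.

c* = 17, t* = 11

MU_c = 3·(c−5)^2·(t−5), MU_t = (c−5)^3.
MRS = (3/1)·(t−5)/(c−5).
Tangency: set MRS = p_c/p_t = 5/(10/3) = 1.5.
So (3/1)·(t − 5)/(c − 5) = 1.5, i.e. (t − 5) = 0.5·(c − 5).
Rewrite the budget in excess-of-subsistence terms: 5·(c − 5) + (10/3)·(t − 5) = 365/3 − 5·5 − (10/3)·5 = 80.
Substituting, (20/3)·(c − 5) = 80, so c − 5 = 12 and c* = 17.
Then t − 5 = 0.5·12 = 6, so t* = 11.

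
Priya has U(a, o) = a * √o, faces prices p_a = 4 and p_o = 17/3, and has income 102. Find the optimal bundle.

a* = 17, o* = 6

MU_a = √o and MU_o = 0.5·a·o^(-0.5).
MRS = MU_a/MU_o = (2)·o/a.
Tangency: set MRS = p_a/p_o = 4/(17/3) = 12/17.
So (2)·o/a = 12/17, i.e. o = (6/17)·a.
Substitute into the budget 4·a + (17/3)·o = 102: 6·a = 102, so a* = 17.
Then o* = (6/17)·17 = 6.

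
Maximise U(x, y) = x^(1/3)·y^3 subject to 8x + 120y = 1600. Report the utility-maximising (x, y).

x* = 20, y* = 12

MU_x = 1/3·x^(-2/3)·y^3 and MU_y = 3·x^(1/3)·y^2.
MRS = MU_x/MU_y = (1/9)·y/x.
Tangency: set MRS = p_x/p_y = 8/120 = 1/15.
So (1/9)·y/x = 1/15, i.e. y = 0.6·x.
Substitute into the budget 8·x + 120·y = 1600: 80·x = 1600, so x* = 20.
Then y* = 0.6·20 = 12.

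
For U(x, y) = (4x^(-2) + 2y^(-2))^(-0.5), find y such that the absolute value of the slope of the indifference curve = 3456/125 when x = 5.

y = 12

For CES with ρ = -2, MRS = (4/2)·(y/x)^3.
Setting (4/2)·(y/5)^3 = 3456/125 gives (y/5)^3 = 1728/125, so y/5 = 2.4 and y = 12.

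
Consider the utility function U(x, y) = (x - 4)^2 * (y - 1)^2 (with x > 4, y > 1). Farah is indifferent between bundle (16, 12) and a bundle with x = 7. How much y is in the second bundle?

y = 45

U(16, 12) = 17424.
Set U(7, y) = 17424 and solve.
With x = 7: (7 − 4)^2 = 9, so (y − 1)^2 = 17424/9 = 1936.
Taking the square root (with y > 1): y − 1 = 44, so y = 45.
Check: U(7, 45) = 17424.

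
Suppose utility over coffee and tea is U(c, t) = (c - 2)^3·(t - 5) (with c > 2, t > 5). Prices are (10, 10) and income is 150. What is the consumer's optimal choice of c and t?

MU_c = 3·(c−2)^2·(t−5), MU_t = (c−2)^3.
MRS = (3/1)·(t−5)/(c−2).
Tangency: set MRS = p_c/p_t = 10/10 = 1.
So (3/1)·(t − 5)/(c − 2) = 1, i.e. (t − 5) = (1/3)·(c − 2).
Rewrite the budget in excess-of-subsistence terms: 10·(c − 2) + 10·(t − 5) = 150 − 10·2 − 10·5 = 80.
Substituting, (40/3)·(c − 2) = 80, so c − 2 = 6 and c* = 8.
Then t − 5 = (1/3)·6 = 2, so t* = 7.

c* = 8, t* = 7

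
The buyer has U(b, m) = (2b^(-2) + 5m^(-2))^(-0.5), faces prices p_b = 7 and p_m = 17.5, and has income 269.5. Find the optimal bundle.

b* = 11, m* = 11

For CES with ρ = -2, MRS = (2/5)·(m/b)^3.
Tangency: set MRS = p_b/p_m = 7/17.5 = 0.4.
So (m/b)^3 = 1; taking the cube root, m/b = 1, i.e. m = b.
Substitute into the budget 7·b + 17.5·m = 269.5: 24.5·b = 269.5, so b* = 11 and m* = 11.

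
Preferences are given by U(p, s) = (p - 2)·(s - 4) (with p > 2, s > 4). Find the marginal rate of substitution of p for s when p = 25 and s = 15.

MU_p = (s−4), MU_s = (p−2).
MRS = (s−4)/(p−2).
At (25, 15): MRS = 11/23.
So at (25, 15) the consumer would give up 11/23 units of s for one more unit of p.

MRS = 11/23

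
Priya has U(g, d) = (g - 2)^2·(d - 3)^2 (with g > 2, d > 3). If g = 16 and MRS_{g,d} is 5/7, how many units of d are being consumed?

MU_g = 2·(g−2)·(d−3)^2, MU_d = 2·(g−2)^2·(d−3).
MRS = (d−3)/(g−2).
Substitute g = 16: MRS = (d − 3)/14. Setting this equal to 5/7 gives d − 3 = (5/7)·14 = 10, so d = 13.

d = 13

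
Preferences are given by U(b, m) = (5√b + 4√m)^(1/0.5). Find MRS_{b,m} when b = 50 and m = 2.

MRS = 0.25

For CES with ρ = 0.5, MRS = (5/4)·√(m/b).
At (50, 2): MRS = 0.25.
That is, one extra unit of b is worth 0.25 units of m at the margin.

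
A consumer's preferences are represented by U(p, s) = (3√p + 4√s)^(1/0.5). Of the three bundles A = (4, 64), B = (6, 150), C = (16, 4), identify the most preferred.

Evaluate utility at each bundle:
U(A) = 1444.000.
U(B) = 3174.000.
U(C) = 400.000.
Highest utility is B, so B ≻ A ≻ C.

Bundle B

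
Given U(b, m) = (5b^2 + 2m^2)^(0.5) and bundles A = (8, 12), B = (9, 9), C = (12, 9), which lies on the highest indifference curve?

Bundle C

Evaluate utility at each bundle:
U(A) = 24.658.
U(B) = 23.812.
U(C) = 29.698.
Highest utility is C, so C ≻ A ≻ B.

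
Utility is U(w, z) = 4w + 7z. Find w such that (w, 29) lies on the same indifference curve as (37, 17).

U(37, 17) = 267.
Set U(w, 29) = 267 and solve.
4w + 7·29 = 267 ⇒ 4w = 64 ⇒ w = 16.
Check: U(16, 29) = 267.

w = 16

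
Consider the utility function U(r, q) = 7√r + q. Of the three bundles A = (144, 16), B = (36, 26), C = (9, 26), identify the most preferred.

Bundle A

Evaluate utility at each bundle:
U(A) = 100.000.
U(B) = 68.000.
U(C) = 47.000.
Highest utility is A, so A ≻ B ≻ C.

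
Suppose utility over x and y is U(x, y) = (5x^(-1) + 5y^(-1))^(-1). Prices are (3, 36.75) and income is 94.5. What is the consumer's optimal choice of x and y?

x* = 7, y* = 2

For CES with ρ = -1, MRS = (y/x)^2.
Tangency: set MRS = p_x/p_y = 3/36.75 = 4/49.
So (y/x)^2 = 4/49; taking the square root, y/x = 2/7, i.e. y = (2/7)·x.
Substitute into the budget 3·x + 36.75·y = 94.5: 13.5·x = 94.5, so x* = 7 and y* = (2/7)·7 = 2.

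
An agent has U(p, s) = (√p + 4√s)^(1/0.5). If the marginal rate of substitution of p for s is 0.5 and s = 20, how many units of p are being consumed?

For CES with ρ = 0.5, MRS = (1/4)·√(s/p).
Setting (1/4)·√(20/p) = 0.5 gives √(20/p) = 2, so 20/p = 4 and p = 5.

p = 5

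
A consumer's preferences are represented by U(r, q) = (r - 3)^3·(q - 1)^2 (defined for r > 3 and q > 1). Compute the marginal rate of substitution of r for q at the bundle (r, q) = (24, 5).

MRS = 2/7

MU_r = 3·(r−3)^2·(q−1)^2, MU_q = 2·(r−3)^3·(q−1).
MRS = (3/2)·(q−1)/(r−3).
At (24, 5): MRS = 2/7.
The indifference curve has slope −2/7 at this bundle.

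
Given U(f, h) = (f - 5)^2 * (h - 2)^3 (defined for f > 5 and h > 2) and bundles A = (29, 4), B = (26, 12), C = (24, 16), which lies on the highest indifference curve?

Bundle C

Evaluate utility at each bundle:
U(A) = 4608.
U(B) = 441000.
U(C) = 990584.
Highest utility is C, so C ≻ B ≻ A.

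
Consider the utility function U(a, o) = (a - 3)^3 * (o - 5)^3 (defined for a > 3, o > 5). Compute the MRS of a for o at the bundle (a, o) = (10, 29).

MRS = 24/7

MU_a = 3·(a−3)^2·(o−5)^3, MU_o = 3·(a−3)^3·(o−5)^2.
MRS = (o−5)/(a−3).
At (10, 29): MRS = 24/7.
That is, one extra unit of a is worth 24/7 units of o at the margin.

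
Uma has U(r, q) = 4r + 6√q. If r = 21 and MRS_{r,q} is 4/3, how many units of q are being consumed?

q = 1

MU_r = 4, MU_q = 6/(2√q).
MRS = 4 ÷ (6/(2√q)).
MRS depends only on q: (4/3)·√q = 4/3 ⇒ √q = (4/3)/(4/3) = 1 ⇒ q = 1.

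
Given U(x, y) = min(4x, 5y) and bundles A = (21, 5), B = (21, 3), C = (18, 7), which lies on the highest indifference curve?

Evaluate utility at each bundle:
U(A) = 25.
U(B) = 15.
U(C) = 35.
Highest utility is C, so C ≻ A ≻ B.

Bundle C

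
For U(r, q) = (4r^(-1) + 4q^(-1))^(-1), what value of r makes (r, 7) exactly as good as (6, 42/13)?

r = 3

U depends on (r, q) only through S = 4r^(-1) + 4q^(-1), so equal utility means equal S. At (6, 42/13): S = 40/21.
With q = 7: 4·7^(-1) = 4/7, so 4r^(-1) = 40/21 − 4/7 = 4/3, i.e. r^(-1) = 1/3.
Hence r = 1/(1/3) = 3.
Check: U(3, 7) = 0.525.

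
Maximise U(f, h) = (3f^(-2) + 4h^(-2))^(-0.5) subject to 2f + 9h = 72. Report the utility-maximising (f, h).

f* = 9, h* = 6

For CES with ρ = -2, MRS = (3/4)·(h/f)^3.
Tangency: set MRS = p_f/p_h = 2/9.
So (h/f)^3 = 8/27; taking the cube root, h/f = 2/3, i.e. h = (2/3)·f.
Substitute into the budget 2·f + 9·h = 72: 8·f = 72, so f* = 9 and h* = (2/3)·9 = 6.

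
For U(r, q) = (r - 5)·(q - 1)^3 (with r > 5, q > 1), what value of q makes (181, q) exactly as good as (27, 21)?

U(27, 21) = 176000.
Set U(181, q) = 176000 and solve.
With r = 181: (181 − 5) = 176, so (q − 1)^3 = 176000/176 = 1000.
Taking the cube root (with q > 1): q − 1 = 10, so q = 11.
Check: U(181, 11) = 176000.

q = 11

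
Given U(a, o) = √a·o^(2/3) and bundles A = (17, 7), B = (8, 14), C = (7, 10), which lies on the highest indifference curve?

Bundle B

Evaluate utility at each bundle:
U(A) = 15.088.
U(B) = 16.430.
U(C) = 12.280.
Highest utility is B, so B ≻ A ≻ C.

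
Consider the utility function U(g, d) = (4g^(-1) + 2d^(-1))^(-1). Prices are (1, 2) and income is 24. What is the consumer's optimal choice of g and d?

g* = 12, d* = 6

For CES with ρ = -1, MRS = (4/2)·(d/g)^2.
Tangency: set MRS = p_g/p_d = 1/2 = 0.5.
So (d/g)^2 = 0.25; taking the square root, d/g = 0.5, i.e. d = 0.5·g.
Substitute into the budget 1·g + 2·d = 24: 2·g = 24, so g* = 12 and d* = 0.5·12 = 6.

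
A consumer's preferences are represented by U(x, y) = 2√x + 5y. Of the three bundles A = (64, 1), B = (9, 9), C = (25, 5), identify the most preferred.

Bundle B

Evaluate utility at each bundle:
U(A) = 21.000.
U(B) = 51.000.
U(C) = 35.000.
Highest utility is B, so B ≻ C ≻ A.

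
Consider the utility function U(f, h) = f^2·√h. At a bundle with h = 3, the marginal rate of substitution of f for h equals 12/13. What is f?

f = 13

MU_f = 2·f·√h and MU_h = 0.5·f^2·h^(-0.5).
MRS = MU_f/MU_h = (4)·h/f.
Substitute h = 3: MRS = 12/f. Setting 12/f = 12/13 gives f = 12/(12/13) = 13.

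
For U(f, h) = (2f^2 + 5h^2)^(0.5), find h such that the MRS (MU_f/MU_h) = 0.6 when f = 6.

h = 4

For CES with ρ = 2, MRS = (2/5)·(h/f)^(-1).
Setting (2/5)·(h/6)^(-1) = 0.6 gives (h/6)^(-1) = 1.5, so h/6 = 2/3 and h = 4.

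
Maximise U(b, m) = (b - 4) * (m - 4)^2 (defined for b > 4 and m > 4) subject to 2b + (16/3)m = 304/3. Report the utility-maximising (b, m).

MU_b = (m−4)^2, MU_m = 2·(b−4)·(m−4).
MRS = (1/2)·(m−4)/(b−4).
Tangency: set MRS = p_b/p_m = 2/(16/3) = 0.375.
So (1/2)·(m − 4)/(b − 4) = 0.375, i.e. (m − 4) = 0.75·(b − 4).
Rewrite the budget in excess-of-subsistence terms: 2·(b − 4) + (16/3)·(m − 4) = 304/3 − 2·4 − (16/3)·4 = 72.
Substituting, 6·(b − 4) = 72, so b − 4 = 12 and b* = 16.
Then m − 4 = 0.75·12 = 9, so m* = 13.

b* = 16, m* = 13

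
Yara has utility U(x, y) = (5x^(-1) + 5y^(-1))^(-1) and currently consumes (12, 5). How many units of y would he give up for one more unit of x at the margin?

For CES with ρ = -1, MRS = (y/x)^2.
At (12, 5): MRS = 25/144.
That is, one extra unit of x is worth 25/144 units of y at the margin.

MRS = 25/144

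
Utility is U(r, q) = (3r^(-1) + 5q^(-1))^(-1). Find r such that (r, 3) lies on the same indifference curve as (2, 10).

U depends on (r, q) only through S = 3r^(-1) + 5q^(-1), so equal utility means equal S. At (2, 10): S = 2.
With q = 3: 5·3^(-1) = 5/3, so 3r^(-1) = 2 − 5/3 = 1/3, i.e. r^(-1) = 1/9.
Hence r = 1/(1/9) = 9.
Check: U(9, 3) = 0.5.

r = 9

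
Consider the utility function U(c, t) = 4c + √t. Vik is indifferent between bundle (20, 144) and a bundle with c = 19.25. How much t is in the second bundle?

U(20, 144) = 92.
Set U(19.25, t) = 92 and solve.
With c = 19.25: √t = 92 − 4·19.25 = 15, so √t = 15 and t = 225.
Check: U(19.25, 225) = 92.

t = 225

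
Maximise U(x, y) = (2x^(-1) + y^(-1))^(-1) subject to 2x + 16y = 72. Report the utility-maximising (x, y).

For CES with ρ = -1, MRS = (2/1)·(y/x)^2.
Tangency: set MRS = p_x/p_y = 2/16 = 0.125.
So (y/x)^2 = 1/16; taking the square root, y/x = 0.25, i.e. y = 0.25·x.
Substitute into the budget 2·x + 16·y = 72: 6·x = 72, so x* = 12 and y* = 0.25·12 = 3.

x* = 12, y* = 3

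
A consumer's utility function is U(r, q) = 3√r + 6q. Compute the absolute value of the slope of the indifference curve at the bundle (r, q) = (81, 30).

MRS = 1/36

MU_r = 3/(2√r), MU_q = 6.
MRS = 3/(2√r) ÷ 6.
At (81, 30): MRS = 1/36.
So at (81, 30) the consumer would give up 1/36 units of q for one more unit of r.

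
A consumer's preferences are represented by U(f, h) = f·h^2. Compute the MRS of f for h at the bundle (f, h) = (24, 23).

MRS = 23/48

MU_f = h^2 and MU_h = 2·f·h.
MRS = MU_f/MU_h = (1/2)·h/f.
At (24, 23): MRS = 23/48.
So at (24, 23) the consumer would give up 23/48 units of h for one more unit of f.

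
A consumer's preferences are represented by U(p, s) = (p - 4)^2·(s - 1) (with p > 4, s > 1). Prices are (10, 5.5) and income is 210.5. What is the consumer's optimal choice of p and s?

MU_p = 2·(p−4)·(s−1), MU_s = (p−4)^2.
MRS = (2/1)·(s−1)/(p−4).
Tangency: set MRS = p_p/p_s = 10/5.5 = 20/11.
So (2/1)·(s − 1)/(p − 4) = 20/11, i.e. (s − 1) = (10/11)·(p − 4).
Rewrite the budget in excess-of-subsistence terms: 10·(p − 4) + 5.5·(s − 1) = 210.5 − 10·4 − 5.5·1 = 165.
Substituting, 15·(p − 4) = 165, so p − 4 = 11 and p* = 15.
Then s − 1 = (10/11)·11 = 10, so s* = 11.

p* = 15, s* = 11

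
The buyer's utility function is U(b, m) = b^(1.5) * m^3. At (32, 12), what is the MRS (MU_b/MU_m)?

MRS = 3/16

MU_b = 1.5·√b·m^3 and MU_m = 3·b^(1.5)·m^2.
MRS = MU_b/MU_m = (0.5)·m/b.
At (32, 12): MRS = 3/16.
So at (32, 12) the consumer would give up 3/16 units of m for one more unit of b.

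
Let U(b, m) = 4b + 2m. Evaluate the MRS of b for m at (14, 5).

MU_b = 4, MU_m = 2, so MRS = 4/2 = 2 at every bundle.
At (14, 5): MRS = 2.
The indifference curve has slope −2 at this bundle.

MRS = 2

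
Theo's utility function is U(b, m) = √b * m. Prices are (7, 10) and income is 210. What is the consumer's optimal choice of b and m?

b* = 10, m* = 14

MU_b = 0.5·b^(-0.5)·m and MU_m = √b.
MRS = MU_b/MU_m = (0.5)·m/b.
Tangency: set MRS = p_b/p_m = 7/10 = 0.7.
So (0.5)·m/b = 0.7, i.e. m = 1.4·b.
Substitute into the budget 7·b + 10·m = 210: 21·b = 210, so b* = 10.
Then m* = 1.4·10 = 14.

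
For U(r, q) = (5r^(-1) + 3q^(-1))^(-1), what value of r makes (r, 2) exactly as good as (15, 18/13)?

U depends on (r, q) only through S = 5r^(-1) + 3q^(-1), so equal utility means equal S. At (15, 18/13): S = 2.5.
With q = 2: 3·2^(-1) = 1.5, so 5r^(-1) = 2.5 − 1.5 = 1, i.e. r^(-1) = 0.2.
Hence r = 1/0.2 = 5.
Check: U(5, 2) = 0.4.

r = 5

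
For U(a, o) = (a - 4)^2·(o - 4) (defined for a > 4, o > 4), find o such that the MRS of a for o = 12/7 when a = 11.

MU_a = 2·(a−4)·(o−4), MU_o = (a−4)^2.
MRS = (2/1)·(o−4)/(a−4).
Substitute a = 11: MRS = (o − 4)/3.5. Setting this equal to 12/7 gives o − 4 = (12/7)·3.5 = 6, so o = 10.

o = 10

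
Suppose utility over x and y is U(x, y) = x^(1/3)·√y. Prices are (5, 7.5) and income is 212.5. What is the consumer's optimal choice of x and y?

x* = 17, y* = 17

MU_x = 1/3·x^(-2/3)·√y and MU_y = 0.5·x^(1/3)·y^(-0.5).
MRS = MU_x/MU_y = (2/3)·y/x.
Tangency: set MRS = p_x/p_y = 5/7.5 = 2/3.
So (2/3)·y/x = 2/3, i.e. y = x.
Substitute into the budget 5·x + 7.5·y = 212.5: 12.5·x = 212.5, so x* = 17.
Then y* = 17.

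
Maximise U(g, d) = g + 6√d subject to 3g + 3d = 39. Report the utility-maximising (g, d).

MU_g = 1, MU_d = 6/(2√d).
MRS = 1 ÷ (6/(2√d)).
Tangency: set MRS = p_g/p_d = 3/3 = 1.
MRS depends only on d: (1/3)·√d = 1 ⇒ √d = 1/(1/3) = 3 ⇒ d* = 9.
From the budget, 3·g = 39 − 3·9 = 12, so g* = 4.

g* = 4, d* = 9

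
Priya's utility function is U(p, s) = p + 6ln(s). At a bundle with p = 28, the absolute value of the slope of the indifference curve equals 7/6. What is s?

MU_p = 1, MU_s = 6/s.
MRS = 1 ÷ (6/s).
MRS depends only on s: (1/6)·s = 7/6 ⇒ s = (7/6)/(1/6) = 7.

s = 7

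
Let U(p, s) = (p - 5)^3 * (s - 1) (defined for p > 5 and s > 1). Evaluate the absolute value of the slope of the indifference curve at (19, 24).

MRS = 69/14

MU_p = 3·(p−5)^2·(s−1), MU_s = (p−5)^3.
MRS = (3/1)·(s−1)/(p−5).
At (19, 24): MRS = 69/14.
The indifference curve has slope −69/14 at this bundle.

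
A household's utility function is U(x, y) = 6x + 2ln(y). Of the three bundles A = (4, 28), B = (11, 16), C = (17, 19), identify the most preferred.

Evaluate utility at each bundle:
U(A) = 30.664.
U(B) = 71.545.
U(C) = 107.889.
Highest utility is C, so C ≻ B ≻ A.

Bundle C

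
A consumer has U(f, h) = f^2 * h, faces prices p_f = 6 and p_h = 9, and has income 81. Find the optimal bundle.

f* = 9, h* = 3

MU_f = 2·f·h and MU_h = f^2.
MRS = MU_f/MU_h = (2/1)·h/f.
Tangency: set MRS = p_f/p_h = 6/9 = 2/3.
So (2/1)·h/f = 2/3, i.e. h = (1/3)·f.
Substitute into the budget 6·f + 9·h = 81: 9·f = 81, so f* = 9.
Then h* = (1/3)·9 = 3.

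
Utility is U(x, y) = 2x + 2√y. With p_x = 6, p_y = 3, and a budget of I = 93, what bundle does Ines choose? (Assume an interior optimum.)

x* = 15, y* = 1

MU_x = 2, MU_y = 2/(2√y).
MRS = 2 ÷ (2/(2√y)).
Tangency: set MRS = p_x/p_y = 6/3 = 2.
MRS depends only on y: 2·√y = 2 ⇒ √y = 2/2 = 1 ⇒ y* = 1.
From the budget, 6·x = 93 − 3·1 = 90, so x* = 15.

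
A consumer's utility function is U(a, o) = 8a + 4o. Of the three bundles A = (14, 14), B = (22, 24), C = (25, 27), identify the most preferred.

Bundle C

Evaluate utility at each bundle:
U(A) = 168.
U(B) = 272.
U(C) = 308.
Highest utility is C, so C ≻ B ≻ A.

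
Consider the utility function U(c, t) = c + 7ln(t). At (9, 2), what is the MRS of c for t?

MU_c = 1, MU_t = 7/t.
MRS = 1 ÷ (7/t).
At (9, 2): MRS = 2/7.
The indifference curve has slope −2/7 at this bundle.

MRS = 2/7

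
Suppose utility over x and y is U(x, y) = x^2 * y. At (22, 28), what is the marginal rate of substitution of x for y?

MRS = 28/11

MU_x = 2·x·y and MU_y = x^2.
MRS = MU_x/MU_y = (2/1)·y/x.
At (22, 28): MRS = 28/11.
That is, one extra unit of x is worth 28/11 units of y at the margin.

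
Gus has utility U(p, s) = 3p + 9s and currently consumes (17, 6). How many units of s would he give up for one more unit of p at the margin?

MRS = 1/3

MU_p = 3, MU_s = 9, so MRS = 3/9 = 1/3 at every bundle.
At (17, 6): MRS = 1/3.
So at (17, 6) the consumer would give up 1/3 units of s for one more unit of p.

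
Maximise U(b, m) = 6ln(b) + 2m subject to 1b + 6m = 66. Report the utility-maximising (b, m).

MU_b = 6/b, MU_m = 2.
MRS = 6/b ÷ 2.
Tangency: set MRS = p_b/p_m = 1/6.
MRS depends only on b: 3/b = 1/6 ⇒ b* = 3/(1/6) = 18.
From the budget, 6·m = 66 − 1·18 = 48, so m* = 8.

b* = 18, m* = 8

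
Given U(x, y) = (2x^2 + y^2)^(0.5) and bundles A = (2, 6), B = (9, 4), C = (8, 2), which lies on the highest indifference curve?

Bundle B

Evaluate utility at each bundle:
U(A) = 6.633.
U(B) = 13.342.
U(C) = 11.489.
Highest utility is B, so B ≻ C ≻ A.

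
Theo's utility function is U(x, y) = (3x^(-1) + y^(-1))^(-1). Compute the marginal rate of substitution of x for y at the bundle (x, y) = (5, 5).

MRS = 3

For CES with ρ = -1, MRS = (3/1)·(y/x)^2.
At (5, 5): MRS = 3.
So at (5, 5) the consumer would give up 3 units of y for one more unit of x.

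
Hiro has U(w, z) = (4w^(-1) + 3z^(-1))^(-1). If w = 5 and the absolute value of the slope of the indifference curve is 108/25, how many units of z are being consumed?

z = 9

For CES with ρ = -1, MRS = (4/3)·(z/w)^2.
Setting (4/3)·(z/5)^2 = 108/25 gives (z/5)^2 = 81/25, so z/5 = 1.8 and z = 9.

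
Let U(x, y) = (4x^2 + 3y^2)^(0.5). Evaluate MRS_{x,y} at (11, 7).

MRS = 44/21

For CES with ρ = 2, MRS = (4/3)·(y/x)^(-1).
At (11, 7): MRS = 44/21.
So at (11, 7) the consumer would give up 44/21 units of y for one more unit of x.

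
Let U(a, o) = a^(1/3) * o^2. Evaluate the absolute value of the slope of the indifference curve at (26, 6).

MRS = 1/26

MU_a = 1/3·a^(-2/3)·o^2 and MU_o = 2·a^(1/3)·o.
MRS = MU_a/MU_o = (1/6)·o/a.
At (26, 6): MRS = 1/26.
The indifference curve has slope −1/26 at this bundle.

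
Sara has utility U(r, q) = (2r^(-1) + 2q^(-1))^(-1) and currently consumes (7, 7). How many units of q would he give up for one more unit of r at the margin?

MRS = 1

For CES with ρ = -1, MRS = (q/r)^2.
At (7, 7): MRS = 1.
So at (7, 7) the consumer would give up 1 units of q for one more unit of r.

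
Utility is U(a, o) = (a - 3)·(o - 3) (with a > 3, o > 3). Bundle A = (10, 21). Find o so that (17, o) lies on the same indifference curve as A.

U(10, 21) = 126.
Set U(17, o) = 126 and solve.
With a = 17: (17 − 3) = 14, so (o − 3) = 126/14 = 9.
So o = 3 + 9 = 12.
Check: U(17, 12) = 126.

o = 12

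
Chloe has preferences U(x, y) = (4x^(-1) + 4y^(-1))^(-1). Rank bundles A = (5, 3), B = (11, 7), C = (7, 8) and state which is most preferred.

Evaluate utility at each bundle:
U(A) = 0.469.
U(B) = 1.069.
U(C) = 0.933.
Highest utility is B, so B ≻ C ≻ A.

Bundle B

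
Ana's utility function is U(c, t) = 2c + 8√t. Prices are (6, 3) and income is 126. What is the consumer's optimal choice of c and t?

c* = 13, t* = 16

MU_c = 2, MU_t = 8/(2√t).
MRS = 2 ÷ (8/(2√t)).
Tangency: set MRS = p_c/p_t = 6/3 = 2.
MRS depends only on t: 0.5·√t = 2 ⇒ √t = 2/0.5 = 4 ⇒ t* = 16.
From the budget, 6·c = 126 − 3·16 = 78, so c* = 13.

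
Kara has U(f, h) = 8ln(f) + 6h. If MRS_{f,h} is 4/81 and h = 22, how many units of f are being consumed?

f = 27

MU_f = 8/f, MU_h = 6.
MRS = 8/f ÷ 6.
MRS depends only on f: (4/3)/f = 4/81 ⇒ f = (4/3)/(4/81) = 27.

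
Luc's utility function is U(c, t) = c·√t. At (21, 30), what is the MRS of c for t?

MRS = 20/7

MU_c = √t and MU_t = 0.5·c·t^(-0.5).
MRS = MU_c/MU_t = (2)·t/c.
At (21, 30): MRS = 20/7.
The indifference curve has slope −20/7 at this bundle.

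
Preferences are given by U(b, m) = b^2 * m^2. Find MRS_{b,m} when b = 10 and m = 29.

MRS = 2.9

MU_b = 2·b·m^2 and MU_m = 2·b^2·m.
MRS = MU_b/MU_m = m/b.
At (10, 29): MRS = 2.9.
So at (10, 29) the consumer would give up 2.9 units of m for one more unit of b.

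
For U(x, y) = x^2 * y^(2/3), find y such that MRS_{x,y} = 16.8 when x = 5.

y = 28

MU_x = 2·x·y^(2/3) and MU_y = 2/3·x^2·y^(-1/3).
MRS = MU_x/MU_y = (3)·y/x.
Substitute x = 5: MRS = y/(5/3). Setting y/(5/3) = 16.8 gives y = 16.8·(5/3) = 28.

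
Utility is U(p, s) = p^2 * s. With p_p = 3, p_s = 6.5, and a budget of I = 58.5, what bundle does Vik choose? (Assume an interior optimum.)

MU_p = 2·p·s and MU_s = p^2.
MRS = MU_p/MU_s = (2/1)·s/p.
Tangency: set MRS = p_p/p_s = 3/6.5 = 6/13.
So (2/1)·s/p = 6/13, i.e. s = (3/13)·p.
Substitute into the budget 3·p + 6.5·s = 58.5: 4.5·p = 58.5, so p* = 13.
Then s* = (3/13)·13 = 3.

p* = 13, s* = 3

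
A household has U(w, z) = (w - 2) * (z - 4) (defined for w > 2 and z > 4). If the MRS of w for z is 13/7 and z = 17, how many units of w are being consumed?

w = 9

MU_w = (z−4), MU_z = (w−2).
MRS = (z−4)/(w−2).
Substitute z = 17: MRS = 13/(w − 2). Setting this equal to 13/7 gives w − 2 = 13/(13/7) = 7, so w = 9.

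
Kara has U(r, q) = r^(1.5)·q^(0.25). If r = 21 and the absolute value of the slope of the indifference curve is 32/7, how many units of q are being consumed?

q = 16

MU_r = 1.5·√r·q^(0.25) and MU_q = 0.25·r^(1.5)·q^(-0.75).
MRS = MU_r/MU_q = (6)·q/r.
Substitute r = 21: MRS = q/3.5. Setting q/3.5 = 32/7 gives q = (32/7)·3.5 = 16.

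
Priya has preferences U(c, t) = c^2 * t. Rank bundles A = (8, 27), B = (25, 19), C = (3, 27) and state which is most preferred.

Evaluate utility at each bundle:
U(A) = 1728.
U(B) = 11875.
U(C) = 243.
Highest utility is B, so B ≻ A ≻ C.

Bundle B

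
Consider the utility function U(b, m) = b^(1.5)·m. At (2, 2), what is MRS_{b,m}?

MU_b = 1.5·√b·m and MU_m = b^(1.5).
MRS = MU_b/MU_m = (1.5)·m/b.
At (2, 2): MRS = 1.5.
The indifference curve has slope −1.5 at this bundle.

MRS = 1.5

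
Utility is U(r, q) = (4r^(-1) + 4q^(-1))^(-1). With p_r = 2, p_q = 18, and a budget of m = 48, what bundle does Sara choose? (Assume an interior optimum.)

r* = 6, q* = 2

For CES with ρ = -1, MRS = (q/r)^2.
Tangency: set MRS = p_r/p_q = 2/18 = 1/9.
So (q/r)^2 = 1/9; taking the square root, q/r = 1/3, i.e. q = (1/3)·r.
Substitute into the budget 2·r + 18·q = 48: 8·r = 48, so r* = 6 and q* = (1/3)·6 = 2.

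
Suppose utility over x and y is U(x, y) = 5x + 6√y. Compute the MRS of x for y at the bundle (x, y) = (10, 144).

MRS = 20

MU_x = 5, MU_y = 6/(2√y).
MRS = 5 ÷ (6/(2√y)).
At (10, 144): MRS = 20.
The indifference curve has slope −20 at this bundle.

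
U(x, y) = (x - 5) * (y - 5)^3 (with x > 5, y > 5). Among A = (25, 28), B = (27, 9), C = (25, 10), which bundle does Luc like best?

Evaluate utility at each bundle:
U(A) = 243340.
U(B) = 1408.
U(C) = 2500.
Highest utility is A, so A ≻ C ≻ B.

Bundle A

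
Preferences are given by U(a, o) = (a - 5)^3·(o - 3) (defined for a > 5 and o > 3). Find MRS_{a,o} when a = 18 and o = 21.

MRS = 54/13

MU_a = 3·(a−5)^2·(o−3), MU_o = (a−5)^3.
MRS = (3/1)·(o−3)/(a−5).
At (18, 21): MRS = 54/13.
So at (18, 21) the consumer would give up 54/13 units of o for one more unit of a.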